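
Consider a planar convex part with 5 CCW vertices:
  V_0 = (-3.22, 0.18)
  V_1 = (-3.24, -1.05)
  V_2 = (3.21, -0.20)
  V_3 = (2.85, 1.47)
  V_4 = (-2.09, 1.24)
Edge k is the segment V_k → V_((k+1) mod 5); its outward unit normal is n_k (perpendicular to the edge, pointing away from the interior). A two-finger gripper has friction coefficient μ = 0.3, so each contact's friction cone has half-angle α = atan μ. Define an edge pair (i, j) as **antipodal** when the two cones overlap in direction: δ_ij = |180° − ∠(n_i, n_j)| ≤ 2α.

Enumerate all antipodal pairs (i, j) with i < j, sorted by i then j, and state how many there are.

count = 2; pairs: (0,2), (1,3)

α = atan 0.3 = 16.70°;  2α = 33.40°
n_0 = (-0.9999, +0.0163)
n_1 = (+0.1307, -0.9914)
n_2 = (+0.9775, +0.2107)
n_3 = (-0.0465, +0.9989)
n_4 = (-0.6842, +0.7293)
  (0,1): δ = 81.56°  ·
  (0,2): δ = 13.10°  ✓
  (0,3): δ = 93.60°  ·
  (0,4): δ = 134.10°  ·
  (1,2): δ = 85.34°  ·
  (1,3): δ = 4.84°  ✓
  (1,4): δ = 35.66°  ·
  (2,3): δ = 99.50°  ·
  (2,4): δ = 59.00°  ·
  (3,4): δ = 139.50°  ·
antipodal pairs: 2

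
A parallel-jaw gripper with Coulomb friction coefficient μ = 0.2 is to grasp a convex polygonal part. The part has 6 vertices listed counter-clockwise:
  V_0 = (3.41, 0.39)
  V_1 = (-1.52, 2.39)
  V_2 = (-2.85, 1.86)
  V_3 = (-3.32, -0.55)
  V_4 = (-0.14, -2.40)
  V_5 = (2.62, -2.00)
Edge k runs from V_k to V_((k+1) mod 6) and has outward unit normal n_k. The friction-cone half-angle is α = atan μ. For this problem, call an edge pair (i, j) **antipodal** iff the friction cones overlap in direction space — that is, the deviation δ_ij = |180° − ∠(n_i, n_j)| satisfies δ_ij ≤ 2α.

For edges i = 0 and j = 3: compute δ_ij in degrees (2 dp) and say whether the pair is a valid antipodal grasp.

α = atan 0.2 = 11.31°;  2α = 22.62°
edge 0: e_0 = (-4.93, +2.00);  n_0 = (+0.3759, +0.9267)
edge 3: e_3 = (+3.18, -1.85);  n_3 = (-0.5029, -0.8644)
∠(n_0, n_3) = 171.89°
δ = |180° − 171.89°| = 8.11°
8.11° ≤ 2α = 22.62°  →  valid

δ = 8.11°, valid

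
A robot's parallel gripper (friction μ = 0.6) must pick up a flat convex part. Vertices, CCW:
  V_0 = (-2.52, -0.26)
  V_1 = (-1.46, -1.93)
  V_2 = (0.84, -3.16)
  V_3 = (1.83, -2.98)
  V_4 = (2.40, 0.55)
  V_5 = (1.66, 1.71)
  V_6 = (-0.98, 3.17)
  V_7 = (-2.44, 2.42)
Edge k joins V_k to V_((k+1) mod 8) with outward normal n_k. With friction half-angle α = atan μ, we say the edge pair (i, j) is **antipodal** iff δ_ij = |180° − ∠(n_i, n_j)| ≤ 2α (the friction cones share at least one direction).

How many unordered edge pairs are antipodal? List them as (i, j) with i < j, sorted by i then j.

α = atan 0.6 = 30.96°;  2α = 61.93°
n_0 = (-0.8443, -0.5359)
n_1 = (-0.4716, -0.8818)
n_2 = (+0.1789, -0.9839)
n_3 = (+0.9872, -0.1594)
n_4 = (+0.8431, +0.5378)
n_5 = (+0.4840, +0.8751)
n_6 = (-0.4569, +0.8895)
n_7 = (-0.9996, +0.0298)
  (0,1): δ = 150.54°  ·
  (0,2): δ = 112.10°  ·
  (0,3): δ = 41.58°  ✓
  (0,4): δ = 0.13°  ✓
  (0,5): δ = 28.65°  ✓
  (0,6): δ = 84.78°  ·
  (0,7): δ = 145.89°  ·
  (1,2): δ = 141.56°  ·
  (1,3): δ = 71.04°  ·
  (1,4): δ = 29.33°  ✓
  (1,5): δ = 0.81°  ✓
  (1,6): δ = 55.33°  ✓
  (1,7): δ = 116.43°  ·
  (2,3): δ = 109.48°  ·
  (2,4): δ = 67.77°  ·
  (2,5): δ = 39.25°  ✓
  (2,6): δ = 16.88°  ✓
  (2,7): δ = 77.99°  ·
  (3,4): δ = 138.29°  ·
  (3,5): δ = 109.77°  ·
  (3,6): δ = 53.64°  ✓
  (3,7): δ = 7.46°  ✓
  (4,5): δ = 151.48°  ·
  (4,6): δ = 95.35°  ·
  (4,7): δ = 34.24°  ✓
  (5,6): δ = 123.87°  ·
  (5,7): δ = 62.77°  ·
  (6,7): δ = 118.90°  ·
antipodal pairs: 11

count = 11; pairs: (0,3), (0,4), (0,5), (1,4), (1,5), (1,6), (2,5), (2,6), (3,6), (3,7), (4,7)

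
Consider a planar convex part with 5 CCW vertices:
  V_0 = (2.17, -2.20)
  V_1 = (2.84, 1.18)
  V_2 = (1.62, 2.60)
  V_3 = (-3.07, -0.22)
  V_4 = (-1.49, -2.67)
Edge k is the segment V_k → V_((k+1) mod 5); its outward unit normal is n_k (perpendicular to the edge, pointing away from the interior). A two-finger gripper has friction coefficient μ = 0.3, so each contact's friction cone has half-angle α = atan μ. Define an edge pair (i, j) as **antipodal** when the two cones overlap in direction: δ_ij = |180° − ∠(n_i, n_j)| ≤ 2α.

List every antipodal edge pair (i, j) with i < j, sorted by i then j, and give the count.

count = 2; pairs: (1,3), (2,4)

α = atan 0.3 = 16.70°;  2α = 33.40°
n_0 = (+0.9809, -0.1944)
n_1 = (+0.7585, +0.6517)
n_2 = (-0.5153, +0.8570)
n_3 = (-0.8404, -0.5420)
n_4 = (+0.1274, -0.9919)
  (0,1): δ = 128.12°  ·
  (0,2): δ = 47.77°  ·
  (0,3): δ = 44.03°  ·
  (0,4): δ = 108.53°  ·
  (1,2): δ = 99.65°  ·
  (1,3): δ = 7.85°  ✓
  (1,4): δ = 56.65°  ·
  (2,3): δ = 88.20°  ·
  (2,4): δ = 23.70°  ✓
  (3,4): δ = 115.50°  ·
antipodal pairs: 2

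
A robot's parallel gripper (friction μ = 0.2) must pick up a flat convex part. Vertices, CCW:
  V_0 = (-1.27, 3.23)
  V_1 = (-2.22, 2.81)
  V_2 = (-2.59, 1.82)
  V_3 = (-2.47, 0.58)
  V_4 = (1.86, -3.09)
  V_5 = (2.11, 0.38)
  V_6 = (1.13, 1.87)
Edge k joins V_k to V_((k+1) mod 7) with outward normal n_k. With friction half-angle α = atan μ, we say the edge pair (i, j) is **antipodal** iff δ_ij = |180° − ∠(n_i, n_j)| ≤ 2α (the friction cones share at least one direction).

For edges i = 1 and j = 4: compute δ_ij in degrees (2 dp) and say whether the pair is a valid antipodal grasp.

α = atan 0.2 = 11.31°;  2α = 22.62°
edge 1: e_1 = (-0.37, -0.99);  n_1 = (-0.9367, +0.3501)
edge 4: e_4 = (+0.25, +3.47);  n_4 = (+0.9974, -0.0719)
∠(n_1, n_4) = 163.63°
δ = |180° − 163.63°| = 16.37°
16.37° ≤ 2α = 22.62°  →  valid

δ = 16.37°, valid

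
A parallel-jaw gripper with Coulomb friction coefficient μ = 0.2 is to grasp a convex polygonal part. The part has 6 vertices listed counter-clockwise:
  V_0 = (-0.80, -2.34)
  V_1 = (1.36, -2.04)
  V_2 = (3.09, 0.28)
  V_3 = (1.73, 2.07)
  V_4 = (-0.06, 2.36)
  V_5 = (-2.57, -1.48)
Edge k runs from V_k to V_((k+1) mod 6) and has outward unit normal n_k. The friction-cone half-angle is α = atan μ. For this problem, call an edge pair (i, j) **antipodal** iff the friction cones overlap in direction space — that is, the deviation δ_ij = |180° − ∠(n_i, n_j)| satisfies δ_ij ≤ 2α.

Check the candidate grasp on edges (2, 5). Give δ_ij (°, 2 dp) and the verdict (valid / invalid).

α = atan 0.2 = 11.31°;  2α = 22.62°
edge 2: e_2 = (-1.36, +1.79);  n_2 = (+0.7962, +0.6050)
edge 5: e_5 = (+1.77, -0.86);  n_5 = (-0.4370, -0.8995)
∠(n_2, n_5) = 153.14°
δ = |180° − 153.14°| = 26.86°
26.86° > 2α = 22.62°  →  invalid

δ = 26.86°, invalid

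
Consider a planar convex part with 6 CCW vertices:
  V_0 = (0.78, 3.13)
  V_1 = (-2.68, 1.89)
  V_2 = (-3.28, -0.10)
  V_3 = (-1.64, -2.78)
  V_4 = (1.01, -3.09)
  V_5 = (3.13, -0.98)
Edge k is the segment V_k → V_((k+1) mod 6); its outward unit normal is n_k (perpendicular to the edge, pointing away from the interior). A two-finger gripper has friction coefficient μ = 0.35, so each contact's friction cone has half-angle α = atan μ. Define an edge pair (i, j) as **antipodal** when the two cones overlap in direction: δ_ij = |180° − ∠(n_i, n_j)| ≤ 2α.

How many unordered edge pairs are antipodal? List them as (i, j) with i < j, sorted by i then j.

count = 4; pairs: (0,3), (0,4), (1,4), (2,5)

α = atan 0.35 = 19.29°;  2α = 38.58°
n_0 = (-0.3374, +0.9414)
n_1 = (-0.9574, +0.2887)
n_2 = (-0.8530, -0.5220)
n_3 = (-0.1162, -0.9932)
n_4 = (+0.7054, -0.7088)
n_5 = (+0.8681, +0.4964)
  (0,1): δ = 126.50°  ·
  (0,2): δ = 78.25°  ·
  (0,3): δ = 26.39°  ✓
  (0,4): δ = 25.15°  ✓
  (0,5): δ = 100.04°  ·
  (1,2): δ = 131.76°  ·
  (1,3): δ = 79.89°  ·
  (1,4): δ = 28.36°  ✓
  (1,5): δ = 46.54°  ·
  (2,3): δ = 128.14°  ·
  (2,4): δ = 76.60°  ·
  (2,5): δ = 1.70°  ✓
  (3,4): δ = 128.46°  ·
  (3,5): δ = 53.57°  ·
  (4,5): δ = 105.10°  ·
antipodal pairs: 4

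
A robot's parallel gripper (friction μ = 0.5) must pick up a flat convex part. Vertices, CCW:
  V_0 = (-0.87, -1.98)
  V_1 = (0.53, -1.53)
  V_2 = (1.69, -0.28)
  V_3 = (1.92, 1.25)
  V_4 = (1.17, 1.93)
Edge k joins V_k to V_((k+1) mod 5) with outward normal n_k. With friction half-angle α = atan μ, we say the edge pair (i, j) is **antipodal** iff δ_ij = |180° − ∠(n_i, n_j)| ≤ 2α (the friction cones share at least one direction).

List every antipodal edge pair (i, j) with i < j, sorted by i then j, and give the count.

α = atan 0.5 = 26.57°;  2α = 53.13°
n_0 = (+0.3060, -0.9520)
n_1 = (+0.7330, -0.6802)
n_2 = (+0.9889, -0.1487)
n_3 = (+0.6717, +0.7408)
n_4 = (-0.8866, +0.4626)
  (0,1): δ = 150.68°  ·
  (0,2): δ = 116.37°  ·
  (0,3): δ = 60.02°  ·
  (0,4): δ = 44.63°  ✓
  (1,2): δ = 145.69°  ·
  (1,3): δ = 89.34°  ·
  (1,4): δ = 15.31°  ✓
  (2,3): δ = 123.65°  ·
  (2,4): δ = 19.00°  ✓
  (3,4): δ = 75.36°  ·
antipodal pairs: 3

count = 3; pairs: (0,4), (1,4), (2,4)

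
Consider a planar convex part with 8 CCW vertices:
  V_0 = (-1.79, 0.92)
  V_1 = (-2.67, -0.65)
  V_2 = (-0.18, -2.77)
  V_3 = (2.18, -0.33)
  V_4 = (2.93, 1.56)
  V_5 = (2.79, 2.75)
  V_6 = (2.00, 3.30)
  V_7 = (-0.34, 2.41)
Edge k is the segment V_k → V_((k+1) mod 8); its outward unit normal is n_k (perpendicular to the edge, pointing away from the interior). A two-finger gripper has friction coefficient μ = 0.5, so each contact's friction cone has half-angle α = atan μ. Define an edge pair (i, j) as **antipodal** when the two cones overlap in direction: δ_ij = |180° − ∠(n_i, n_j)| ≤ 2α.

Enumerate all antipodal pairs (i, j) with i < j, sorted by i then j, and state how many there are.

count = 10; pairs: (0,2), (0,3), (0,4), (1,4), (1,5), (2,6), (2,7), (3,6), (3,7), (4,7)

α = atan 0.5 = 26.57°;  2α = 53.13°
n_0 = (-0.8723, +0.4889)
n_1 = (-0.6483, -0.7614)
n_2 = (+0.7188, -0.6952)
n_3 = (+0.9295, -0.3688)
n_4 = (+0.9932, +0.1168)
n_5 = (+0.5714, +0.8207)
n_6 = (-0.3555, +0.9347)
n_7 = (-0.7167, +0.6974)
  (0,1): δ = 101.14°  ·
  (0,2): δ = 14.77°  ✓
  (0,3): δ = 7.63°  ✓
  (0,4): δ = 35.98°  ✓
  (0,5): δ = 84.43°  ·
  (0,6): δ = 140.09°  ·
  (0,7): δ = 165.05°  ·
  (1,2): δ = 93.63°  ·
  (1,3): δ = 71.23°  ·
  (1,4): δ = 42.88°  ✓
  (1,5): δ = 5.57°  ✓
  (1,6): δ = 61.24°  ·
  (1,7): δ = 86.19°  ·
  (2,3): δ = 157.60°  ·
  (2,4): δ = 129.25°  ·
  (2,5): δ = 80.80°  ·
  (2,6): δ = 25.13°  ✓
  (2,7): δ = 0.18°  ✓
  (3,4): δ = 151.65°  ·
  (3,5): δ = 103.20°  ·
  (3,6): δ = 47.53°  ✓
  (3,7): δ = 22.58°  ✓
  (4,5): δ = 131.56°  ·
  (4,6): δ = 75.89°  ·
  (4,7): δ = 50.93°  ✓
  (5,6): δ = 124.33°  ·
  (5,7): δ = 99.37°  ·
  (6,7): δ = 155.04°  ·
antipodal pairs: 10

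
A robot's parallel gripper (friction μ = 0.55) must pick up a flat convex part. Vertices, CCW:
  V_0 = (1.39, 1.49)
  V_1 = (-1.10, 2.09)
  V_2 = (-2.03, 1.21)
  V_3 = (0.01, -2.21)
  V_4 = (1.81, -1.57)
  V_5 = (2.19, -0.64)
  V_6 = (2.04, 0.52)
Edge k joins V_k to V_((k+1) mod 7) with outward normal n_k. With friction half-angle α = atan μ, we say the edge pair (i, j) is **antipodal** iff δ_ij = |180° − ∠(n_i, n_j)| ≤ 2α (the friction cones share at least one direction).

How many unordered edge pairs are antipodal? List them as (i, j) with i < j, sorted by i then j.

α = atan 0.55 = 28.81°;  2α = 57.62°
n_0 = (+0.2343, +0.9722)
n_1 = (-0.6873, +0.7264)
n_2 = (-0.8588, -0.5123)
n_3 = (+0.3350, -0.9422)
n_4 = (+0.9257, -0.3782)
n_5 = (+0.9917, +0.1282)
n_6 = (+0.8307, +0.5567)
  (0,1): δ = 123.03°  ·
  (0,2): δ = 45.64°  ✓
  (0,3): δ = 33.12°  ✓
  (0,4): δ = 81.32°  ·
  (0,5): δ = 110.92°  ·
  (0,6): δ = 137.37°  ·
  (1,2): δ = 102.60°  ·
  (1,3): δ = 23.84°  ✓
  (1,4): δ = 24.36°  ✓
  (1,5): δ = 53.95°  ✓
  (1,6): δ = 80.41°  ·
  (2,3): δ = 101.24°  ·
  (2,4): δ = 53.04°  ✓
  (2,5): δ = 23.45°  ✓
  (2,6): δ = 3.01°  ✓
  (3,4): δ = 131.80°  ·
  (3,5): δ = 102.21°  ·
  (3,6): δ = 75.75°  ·
  (4,5): δ = 150.41°  ·
  (4,6): δ = 123.95°  ·
  (5,6): δ = 153.54°  ·
antipodal pairs: 8

count = 8; pairs: (0,2), (0,3), (1,3), (1,4), (1,5), (2,4), (2,5), (2,6)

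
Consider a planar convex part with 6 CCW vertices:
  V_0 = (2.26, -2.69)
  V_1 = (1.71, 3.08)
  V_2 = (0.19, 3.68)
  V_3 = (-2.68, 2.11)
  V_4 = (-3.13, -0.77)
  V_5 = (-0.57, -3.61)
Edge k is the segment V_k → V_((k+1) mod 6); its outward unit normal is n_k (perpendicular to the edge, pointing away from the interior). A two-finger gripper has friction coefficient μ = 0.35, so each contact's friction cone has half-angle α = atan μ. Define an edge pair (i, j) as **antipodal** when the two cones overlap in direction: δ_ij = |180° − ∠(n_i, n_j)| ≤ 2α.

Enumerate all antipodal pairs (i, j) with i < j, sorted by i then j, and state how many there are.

count = 4; pairs: (0,3), (0,4), (1,4), (2,5)

α = atan 0.35 = 19.29°;  2α = 38.58°
n_0 = (+0.9955, +0.0949)
n_1 = (+0.3672, +0.9302)
n_2 = (-0.4799, +0.8773)
n_3 = (-0.9880, +0.1544)
n_4 = (-0.7428, -0.6695)
n_5 = (+0.3092, -0.9510)
  (0,1): δ = 116.99°  ·
  (0,2): δ = 66.76°  ·
  (0,3): δ = 14.33°  ✓
  (0,4): δ = 36.59°  ✓
  (0,5): δ = 102.56°  ·
  (1,2): δ = 129.78°  ·
  (1,3): δ = 77.34°  ·
  (1,4): δ = 26.43°  ✓
  (1,5): δ = 39.55°  ·
  (2,3): δ = 127.56°  ·
  (2,4): δ = 76.65°  ·
  (2,5): δ = 10.67°  ✓
  (3,4): δ = 129.09°  ·
  (3,5): δ = 63.11°  ·
  (4,5): δ = 114.02°  ·
antipodal pairs: 4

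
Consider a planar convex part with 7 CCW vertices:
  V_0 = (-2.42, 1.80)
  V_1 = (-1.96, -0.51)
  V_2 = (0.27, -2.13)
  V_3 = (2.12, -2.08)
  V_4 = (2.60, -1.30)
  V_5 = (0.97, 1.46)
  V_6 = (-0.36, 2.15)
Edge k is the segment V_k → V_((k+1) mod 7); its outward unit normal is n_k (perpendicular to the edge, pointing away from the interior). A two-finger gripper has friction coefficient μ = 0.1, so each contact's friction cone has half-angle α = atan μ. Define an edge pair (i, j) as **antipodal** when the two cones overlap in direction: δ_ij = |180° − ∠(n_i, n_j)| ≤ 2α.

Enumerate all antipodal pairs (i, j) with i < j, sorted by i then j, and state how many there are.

α = atan 0.1 = 5.71°;  2α = 11.42°
n_0 = (-0.9807, -0.1953)
n_1 = (-0.5877, -0.8090)
n_2 = (+0.0270, -0.9996)
n_3 = (+0.8517, -0.5241)
n_4 = (+0.8611, +0.5085)
n_5 = (+0.4605, +0.8877)
n_6 = (-0.1675, +0.9859)
  (0,1): δ = 137.26°  ·
  (0,2): δ = 99.71°  ·
  (0,3): δ = 42.87°  ·
  (0,4): δ = 19.30°  ·
  (0,5): δ = 51.32°  ·
  (0,6): δ = 88.38°  ·
  (1,2): δ = 142.46°  ·
  (1,3): δ = 85.61°  ·
  (1,4): δ = 23.44°  ·
  (1,5): δ = 8.58°  ✓
  (1,6): δ = 45.64°  ·
  (2,3): δ = 123.16°  ·
  (2,4): δ = 60.98°  ·
  (2,5): δ = 28.97°  ·
  (2,6): δ = 8.09°  ✓
  (3,4): δ = 117.83°  ·
  (3,5): δ = 85.81°  ·
  (3,6): δ = 48.75°  ·
  (4,5): δ = 147.99°  ·
  (4,6): δ = 110.92°  ·
  (5,6): δ = 142.94°  ·
antipodal pairs: 2

count = 2; pairs: (1,5), (2,6)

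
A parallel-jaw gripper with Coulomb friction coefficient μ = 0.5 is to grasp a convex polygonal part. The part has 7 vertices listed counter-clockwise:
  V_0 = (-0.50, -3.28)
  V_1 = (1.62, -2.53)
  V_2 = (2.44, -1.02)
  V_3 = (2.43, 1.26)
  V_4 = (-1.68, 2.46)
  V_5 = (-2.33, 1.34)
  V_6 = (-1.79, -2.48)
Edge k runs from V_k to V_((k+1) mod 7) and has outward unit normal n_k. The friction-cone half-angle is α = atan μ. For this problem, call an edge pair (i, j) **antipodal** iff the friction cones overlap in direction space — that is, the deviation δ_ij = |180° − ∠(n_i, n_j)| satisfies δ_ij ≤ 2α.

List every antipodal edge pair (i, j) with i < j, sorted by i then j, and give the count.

count = 7; pairs: (0,3), (0,4), (1,4), (1,5), (2,4), (2,5), (3,6)

α = atan 0.5 = 26.57°;  2α = 53.13°
n_0 = (+0.3335, -0.9427)
n_1 = (+0.8788, -0.4772)
n_2 = (+1.0000, +0.0044)
n_3 = (+0.2803, +0.9599)
n_4 = (-0.8649, +0.5019)
n_5 = (-0.9902, -0.1400)
n_6 = (-0.5270, -0.8498)
  (0,1): δ = 137.99°  ·
  (0,2): δ = 109.23°  ·
  (0,3): δ = 35.76°  ✓
  (0,4): δ = 40.39°  ✓
  (0,5): δ = 78.56°  ·
  (0,6): δ = 128.71°  ·
  (1,2): δ = 151.24°  ·
  (1,3): δ = 77.77°  ·
  (1,4): δ = 1.63°  ✓
  (1,5): δ = 36.55°  ✓
  (1,6): δ = 86.70°  ·
  (2,3): δ = 106.53°  ·
  (2,4): δ = 30.38°  ✓
  (2,5): δ = 7.79°  ✓
  (2,6): δ = 57.94°  ·
  (3,4): δ = 103.85°  ·
  (3,5): δ = 65.68°  ·
  (3,6): δ = 15.53°  ✓
  (4,5): δ = 141.82°  ·
  (4,6): δ = 91.68°  ·
  (5,6): δ = 129.85°  ·
antipodal pairs: 7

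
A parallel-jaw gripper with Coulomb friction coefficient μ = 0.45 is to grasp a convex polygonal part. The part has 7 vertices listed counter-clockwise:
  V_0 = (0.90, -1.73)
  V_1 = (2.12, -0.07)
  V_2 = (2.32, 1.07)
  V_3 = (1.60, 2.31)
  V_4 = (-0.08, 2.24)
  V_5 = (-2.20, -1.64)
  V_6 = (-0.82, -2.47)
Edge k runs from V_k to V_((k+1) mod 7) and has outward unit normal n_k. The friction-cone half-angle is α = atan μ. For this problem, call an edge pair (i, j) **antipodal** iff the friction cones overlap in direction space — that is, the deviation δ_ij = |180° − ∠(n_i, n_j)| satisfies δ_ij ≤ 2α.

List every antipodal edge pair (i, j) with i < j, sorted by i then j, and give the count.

α = atan 0.45 = 24.23°;  2α = 48.46°
n_0 = (+0.8058, -0.5922)
n_1 = (+0.9850, -0.1728)
n_2 = (+0.8648, +0.5021)
n_3 = (-0.0416, +0.9991)
n_4 = (-0.8775, +0.4795)
n_5 = (-0.5154, -0.8569)
n_6 = (+0.3952, -0.9186)
  (0,1): δ = 153.64°  ·
  (0,2): δ = 113.54°  ·
  (0,3): δ = 51.30°  ·
  (0,4): δ = 7.66°  ✓
  (0,5): δ = 95.29°  ·
  (0,6): δ = 149.59°  ·
  (1,2): δ = 139.91°  ·
  (1,3): δ = 77.66°  ·
  (1,4): δ = 18.70°  ✓
  (1,5): δ = 68.93°  ·
  (1,6): δ = 123.23°  ·
  (2,3): δ = 117.76°  ·
  (2,4): δ = 58.79°  ·
  (2,5): δ = 28.83°  ✓
  (2,6): δ = 83.14°  ·
  (3,4): δ = 121.04°  ·
  (3,5): δ = 33.41°  ✓
  (3,6): δ = 20.89°  ✓
  (4,5): δ = 92.37°  ·
  (4,6): δ = 38.07°  ✓
  (5,6): δ = 125.70°  ·
antipodal pairs: 6

count = 6; pairs: (0,4), (1,4), (2,5), (3,5), (3,6), (4,6)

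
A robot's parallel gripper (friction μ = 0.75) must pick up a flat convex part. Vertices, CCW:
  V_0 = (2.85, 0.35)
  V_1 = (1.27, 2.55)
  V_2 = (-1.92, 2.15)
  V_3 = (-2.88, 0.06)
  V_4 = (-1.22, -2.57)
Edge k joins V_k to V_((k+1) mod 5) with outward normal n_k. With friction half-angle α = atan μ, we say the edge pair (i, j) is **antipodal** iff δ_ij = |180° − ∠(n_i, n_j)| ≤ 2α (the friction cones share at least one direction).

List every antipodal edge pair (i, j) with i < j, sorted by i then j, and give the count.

α = atan 0.75 = 36.87°;  2α = 73.74°
n_0 = (+0.8122, +0.5833)
n_1 = (-0.1244, +0.9922)
n_2 = (-0.9087, +0.4174)
n_3 = (-0.8456, -0.5338)
n_4 = (+0.5829, -0.8125)
  (0,1): δ = 118.54°  ·
  (0,2): δ = 60.36°  ✓
  (0,3): δ = 3.43°  ✓
  (0,4): δ = 89.97°  ·
  (1,2): δ = 121.82°  ·
  (1,3): δ = 64.89°  ✓
  (1,4): δ = 28.51°  ✓
  (2,3): δ = 123.07°  ·
  (2,4): δ = 29.67°  ✓
  (3,4): δ = 86.60°  ·
antipodal pairs: 5

count = 5; pairs: (0,2), (0,3), (1,3), (1,4), (2,4)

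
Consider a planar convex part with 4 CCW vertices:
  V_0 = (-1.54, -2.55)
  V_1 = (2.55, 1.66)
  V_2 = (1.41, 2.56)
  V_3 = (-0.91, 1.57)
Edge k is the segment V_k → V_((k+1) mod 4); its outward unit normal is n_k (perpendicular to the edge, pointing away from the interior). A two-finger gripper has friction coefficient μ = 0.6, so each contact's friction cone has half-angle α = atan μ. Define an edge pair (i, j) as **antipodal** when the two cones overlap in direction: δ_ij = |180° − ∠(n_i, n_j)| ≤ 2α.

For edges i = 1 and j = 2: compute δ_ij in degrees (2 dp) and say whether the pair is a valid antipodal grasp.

α = atan 0.6 = 30.96°;  2α = 61.93°
edge 1: e_1 = (-1.14, +0.90);  n_1 = (+0.6196, +0.7849)
edge 2: e_2 = (-2.32, -0.99);  n_2 = (-0.3925, +0.9198)
∠(n_1, n_2) = 61.40°
δ = |180° − 61.40°| = 118.60°
118.60° > 2α = 61.93°  →  invalid

δ = 118.60°, invalid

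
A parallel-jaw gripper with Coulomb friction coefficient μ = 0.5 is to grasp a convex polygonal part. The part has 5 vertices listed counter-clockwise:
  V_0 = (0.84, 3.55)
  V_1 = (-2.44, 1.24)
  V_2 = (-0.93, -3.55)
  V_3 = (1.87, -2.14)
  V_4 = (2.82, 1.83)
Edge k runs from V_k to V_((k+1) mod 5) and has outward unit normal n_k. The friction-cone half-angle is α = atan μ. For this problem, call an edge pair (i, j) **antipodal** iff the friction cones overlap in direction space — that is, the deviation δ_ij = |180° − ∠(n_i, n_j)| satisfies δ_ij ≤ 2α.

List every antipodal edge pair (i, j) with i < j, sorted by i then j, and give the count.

α = atan 0.5 = 26.57°;  2α = 53.13°
n_0 = (-0.5758, +0.8176)
n_1 = (-0.9537, -0.3007)
n_2 = (+0.4498, -0.8931)
n_3 = (+0.9725, -0.2327)
n_4 = (+0.6558, +0.7549)
  (0,1): δ = 107.66°  ·
  (0,2): δ = 8.43°  ✓
  (0,3): δ = 41.39°  ✓
  (0,4): δ = 103.86°  ·
  (1,2): δ = 80.77°  ·
  (1,3): δ = 30.95°  ✓
  (1,4): δ = 31.52°  ✓
  (2,3): δ = 130.19°  ·
  (2,4): δ = 67.71°  ·
  (3,4): δ = 117.52°  ·
antipodal pairs: 4

count = 4; pairs: (0,2), (0,3), (1,3), (1,4)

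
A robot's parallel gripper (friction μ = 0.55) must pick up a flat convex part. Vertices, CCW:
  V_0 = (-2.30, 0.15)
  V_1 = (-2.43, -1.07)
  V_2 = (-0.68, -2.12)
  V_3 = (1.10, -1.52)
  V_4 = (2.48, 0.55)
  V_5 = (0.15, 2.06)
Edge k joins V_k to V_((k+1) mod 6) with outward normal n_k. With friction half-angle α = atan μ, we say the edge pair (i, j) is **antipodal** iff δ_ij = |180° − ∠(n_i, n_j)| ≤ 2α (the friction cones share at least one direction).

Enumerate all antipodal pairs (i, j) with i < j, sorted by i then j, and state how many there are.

α = atan 0.55 = 28.81°;  2α = 57.62°
n_0 = (-0.9944, +0.1060)
n_1 = (-0.5145, -0.8575)
n_2 = (+0.3194, -0.9476)
n_3 = (+0.8321, -0.5547)
n_4 = (+0.5438, +0.8392)
n_5 = (-0.6148, +0.7887)
  (0,1): δ = 114.88°  ·
  (0,2): δ = 65.29°  ·
  (0,3): δ = 27.61°  ✓
  (0,4): δ = 63.14°  ·
  (0,5): δ = 134.02°  ·
  (1,2): δ = 130.41°  ·
  (1,3): δ = 92.73°  ·
  (1,4): δ = 1.98°  ✓
  (1,5): δ = 68.90°  ·
  (2,3): δ = 142.32°  ·
  (2,4): δ = 51.57°  ✓
  (2,5): δ = 19.31°  ✓
  (3,4): δ = 89.26°  ·
  (3,5): δ = 18.37°  ✓
  (4,5): δ = 109.11°  ·
antipodal pairs: 5

count = 5; pairs: (0,3), (1,4), (2,4), (2,5), (3,5)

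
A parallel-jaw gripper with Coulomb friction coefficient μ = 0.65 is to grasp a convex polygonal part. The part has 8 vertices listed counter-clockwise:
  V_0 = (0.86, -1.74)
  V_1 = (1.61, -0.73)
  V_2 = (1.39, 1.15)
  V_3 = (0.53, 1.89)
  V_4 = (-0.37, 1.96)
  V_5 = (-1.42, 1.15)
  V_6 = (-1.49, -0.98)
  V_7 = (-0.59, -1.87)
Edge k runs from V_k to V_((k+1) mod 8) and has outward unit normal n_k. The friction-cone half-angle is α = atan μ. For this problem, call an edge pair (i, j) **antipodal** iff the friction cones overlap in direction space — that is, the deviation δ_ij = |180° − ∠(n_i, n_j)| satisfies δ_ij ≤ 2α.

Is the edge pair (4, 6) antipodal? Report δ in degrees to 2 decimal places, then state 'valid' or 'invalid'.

α = atan 0.65 = 33.02°;  2α = 66.05°
edge 4: e_4 = (-1.05, -0.81);  n_4 = (-0.6108, +0.7918)
edge 6: e_6 = (+0.90, -0.89);  n_6 = (-0.7031, -0.7110)
∠(n_4, n_6) = 97.67°
δ = |180° − 97.67°| = 82.33°
82.33° > 2α = 66.05°  →  invalid

δ = 82.33°, invalid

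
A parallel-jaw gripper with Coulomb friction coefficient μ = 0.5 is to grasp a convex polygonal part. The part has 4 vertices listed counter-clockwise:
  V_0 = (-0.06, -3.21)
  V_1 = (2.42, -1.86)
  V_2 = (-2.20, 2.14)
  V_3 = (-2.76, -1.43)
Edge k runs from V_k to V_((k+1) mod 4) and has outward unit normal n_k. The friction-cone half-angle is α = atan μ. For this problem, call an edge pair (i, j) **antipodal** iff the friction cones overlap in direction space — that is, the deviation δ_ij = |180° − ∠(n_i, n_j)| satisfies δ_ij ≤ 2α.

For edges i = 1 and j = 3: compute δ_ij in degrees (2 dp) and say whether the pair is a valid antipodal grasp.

δ = 7.49°, valid

α = atan 0.5 = 26.57°;  2α = 53.13°
edge 1: e_1 = (-4.62, +4.00);  n_1 = (+0.6546, +0.7560)
edge 3: e_3 = (+2.70, -1.78);  n_3 = (-0.5504, -0.8349)
∠(n_1, n_3) = 172.51°
δ = |180° − 172.51°| = 7.49°
7.49° ≤ 2α = 53.13°  →  valid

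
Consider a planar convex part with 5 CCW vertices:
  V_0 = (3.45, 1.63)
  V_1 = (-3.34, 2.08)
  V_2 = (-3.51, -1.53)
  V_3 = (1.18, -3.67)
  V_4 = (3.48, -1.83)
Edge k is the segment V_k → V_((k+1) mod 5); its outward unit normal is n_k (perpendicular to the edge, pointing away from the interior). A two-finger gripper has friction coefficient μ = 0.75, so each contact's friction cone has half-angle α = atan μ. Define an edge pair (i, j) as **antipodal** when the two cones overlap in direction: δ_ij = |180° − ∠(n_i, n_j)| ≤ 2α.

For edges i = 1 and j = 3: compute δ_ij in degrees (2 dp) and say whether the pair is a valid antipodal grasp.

α = atan 0.75 = 36.87°;  2α = 73.74°
edge 1: e_1 = (-0.17, -3.61);  n_1 = (-0.9989, +0.0470)
edge 3: e_3 = (+2.30, +1.84);  n_3 = (+0.6247, -0.7809)
∠(n_1, n_3) = 131.36°
δ = |180° − 131.36°| = 48.64°
48.64° ≤ 2α = 73.74°  →  valid

δ = 48.64°, valid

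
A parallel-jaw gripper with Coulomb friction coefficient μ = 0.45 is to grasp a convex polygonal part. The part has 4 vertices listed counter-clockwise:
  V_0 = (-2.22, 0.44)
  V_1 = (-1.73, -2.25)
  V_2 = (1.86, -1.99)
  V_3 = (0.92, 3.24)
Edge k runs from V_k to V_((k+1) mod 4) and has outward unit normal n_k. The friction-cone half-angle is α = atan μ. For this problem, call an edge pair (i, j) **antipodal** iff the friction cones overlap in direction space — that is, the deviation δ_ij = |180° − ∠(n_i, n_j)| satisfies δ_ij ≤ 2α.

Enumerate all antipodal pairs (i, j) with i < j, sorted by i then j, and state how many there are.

count = 2; pairs: (0,2), (1,3)

α = atan 0.45 = 24.23°;  2α = 48.46°
n_0 = (-0.9838, -0.1792)
n_1 = (+0.0722, -0.9974)
n_2 = (+0.9842, +0.1769)
n_3 = (-0.6655, +0.7464)
  (0,1): δ = 96.18°  ·
  (0,2): δ = 0.13°  ✓
  (0,3): δ = 121.40°  ·
  (1,2): δ = 83.95°  ·
  (1,3): δ = 37.58°  ✓
  (2,3): δ = 58.47°  ·
antipodal pairs: 2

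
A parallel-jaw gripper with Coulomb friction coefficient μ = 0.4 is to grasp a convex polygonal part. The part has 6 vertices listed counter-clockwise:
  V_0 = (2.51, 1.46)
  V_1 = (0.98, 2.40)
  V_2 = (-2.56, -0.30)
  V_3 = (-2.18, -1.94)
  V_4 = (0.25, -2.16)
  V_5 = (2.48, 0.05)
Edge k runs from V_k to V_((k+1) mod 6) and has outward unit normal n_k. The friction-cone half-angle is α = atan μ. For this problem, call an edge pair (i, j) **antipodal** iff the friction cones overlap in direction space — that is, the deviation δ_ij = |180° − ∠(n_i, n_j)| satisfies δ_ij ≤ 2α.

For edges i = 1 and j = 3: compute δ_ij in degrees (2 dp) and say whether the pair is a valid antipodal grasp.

δ = 42.51°, valid

α = atan 0.4 = 21.80°;  2α = 43.60°
edge 1: e_1 = (-3.54, -2.70);  n_1 = (-0.6064, +0.7951)
edge 3: e_3 = (+2.43, -0.22);  n_3 = (-0.0902, -0.9959)
∠(n_1, n_3) = 137.49°
δ = |180° − 137.49°| = 42.51°
42.51° ≤ 2α = 43.60°  →  valid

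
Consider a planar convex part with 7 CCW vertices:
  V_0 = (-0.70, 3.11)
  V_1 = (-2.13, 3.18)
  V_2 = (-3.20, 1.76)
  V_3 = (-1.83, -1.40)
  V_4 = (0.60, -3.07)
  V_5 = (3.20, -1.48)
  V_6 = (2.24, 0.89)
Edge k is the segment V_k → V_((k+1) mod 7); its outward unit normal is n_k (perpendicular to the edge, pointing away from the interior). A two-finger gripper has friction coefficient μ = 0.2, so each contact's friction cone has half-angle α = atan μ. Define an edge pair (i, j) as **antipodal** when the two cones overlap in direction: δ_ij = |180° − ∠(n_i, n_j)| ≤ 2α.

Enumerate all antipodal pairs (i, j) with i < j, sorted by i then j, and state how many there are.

count = 3; pairs: (1,4), (2,5), (3,6)

α = atan 0.2 = 11.31°;  2α = 22.62°
n_0 = (+0.0489, +0.9988)
n_1 = (-0.7986, +0.6018)
n_2 = (-0.9175, -0.3978)
n_3 = (-0.5664, -0.8241)
n_4 = (+0.5217, -0.8531)
n_5 = (+0.9268, +0.3754)
n_6 = (+0.6026, +0.7980)
  (0,1): δ = 124.20°  ·
  (0,2): δ = 63.76°  ·
  (0,3): δ = 31.70°  ·
  (0,4): δ = 34.25°  ·
  (0,5): δ = 114.85°  ·
  (0,6): δ = 145.75°  ·
  (1,2): δ = 119.56°  ·
  (1,3): δ = 87.50°  ·
  (1,4): δ = 21.55°  ✓
  (1,5): δ = 59.05°  ·
  (1,6): δ = 89.94°  ·
  (2,3): δ = 147.94°  ·
  (2,4): δ = 81.99°  ·
  (2,5): δ = 1.39°  ✓
  (2,6): δ = 29.50°  ·
  (3,4): δ = 114.05°  ·
  (3,5): δ = 33.45°  ·
  (3,6): δ = 2.56°  ✓
  (4,5): δ = 99.40°  ·
  (4,6): δ = 68.50°  ·
  (5,6): δ = 149.11°  ·
antipodal pairs: 3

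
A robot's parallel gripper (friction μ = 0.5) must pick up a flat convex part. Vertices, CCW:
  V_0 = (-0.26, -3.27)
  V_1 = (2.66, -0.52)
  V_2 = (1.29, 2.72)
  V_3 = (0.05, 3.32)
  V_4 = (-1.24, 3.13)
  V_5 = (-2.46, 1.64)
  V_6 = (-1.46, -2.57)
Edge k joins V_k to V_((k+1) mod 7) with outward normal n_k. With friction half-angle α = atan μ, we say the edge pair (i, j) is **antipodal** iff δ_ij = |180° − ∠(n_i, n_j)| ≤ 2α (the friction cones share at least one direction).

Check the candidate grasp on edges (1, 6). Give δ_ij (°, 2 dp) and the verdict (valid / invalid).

δ = 36.82°, valid

α = atan 0.5 = 26.57°;  2α = 53.13°
edge 1: e_1 = (-1.37, +3.24);  n_1 = (+0.9210, +0.3895)
edge 6: e_6 = (+1.20, -0.70);  n_6 = (-0.5039, -0.8638)
∠(n_1, n_6) = 143.18°
δ = |180° − 143.18°| = 36.82°
36.82° ≤ 2α = 53.13°  →  valid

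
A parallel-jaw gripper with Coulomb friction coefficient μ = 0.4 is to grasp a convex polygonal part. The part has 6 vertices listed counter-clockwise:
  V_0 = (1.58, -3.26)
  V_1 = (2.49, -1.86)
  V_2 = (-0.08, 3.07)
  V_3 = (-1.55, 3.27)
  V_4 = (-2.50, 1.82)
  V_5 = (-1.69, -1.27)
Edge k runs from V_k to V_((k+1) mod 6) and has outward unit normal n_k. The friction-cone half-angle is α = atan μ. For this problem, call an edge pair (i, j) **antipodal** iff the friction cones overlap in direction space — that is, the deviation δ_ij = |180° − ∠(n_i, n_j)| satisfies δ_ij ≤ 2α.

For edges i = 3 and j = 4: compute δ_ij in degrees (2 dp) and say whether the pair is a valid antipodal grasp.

δ = 132.08°, invalid

α = atan 0.4 = 21.80°;  2α = 43.60°
edge 3: e_3 = (-0.95, -1.45);  n_3 = (-0.8365, +0.5480)
edge 4: e_4 = (+0.81, -3.09);  n_4 = (-0.9673, -0.2536)
∠(n_3, n_4) = 47.92°
δ = |180° − 47.92°| = 132.08°
132.08° > 2α = 43.60°  →  invalid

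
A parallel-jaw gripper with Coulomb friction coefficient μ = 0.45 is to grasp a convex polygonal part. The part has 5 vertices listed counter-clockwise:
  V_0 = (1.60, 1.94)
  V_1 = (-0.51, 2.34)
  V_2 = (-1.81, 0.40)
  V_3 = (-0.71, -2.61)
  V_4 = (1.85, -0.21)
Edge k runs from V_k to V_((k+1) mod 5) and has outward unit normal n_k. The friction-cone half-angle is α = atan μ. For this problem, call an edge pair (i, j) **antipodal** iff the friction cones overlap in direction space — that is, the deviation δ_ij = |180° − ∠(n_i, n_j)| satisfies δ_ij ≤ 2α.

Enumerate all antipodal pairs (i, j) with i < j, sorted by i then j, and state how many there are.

count = 3; pairs: (1,3), (1,4), (2,4)

α = atan 0.45 = 24.23°;  2α = 48.46°
n_0 = (+0.1863, +0.9825)
n_1 = (-0.8307, +0.5567)
n_2 = (-0.9392, -0.3432)
n_3 = (+0.6839, -0.7295)
n_4 = (+0.9933, +0.1155)
  (0,1): δ = 113.09°  ·
  (0,2): δ = 59.19°  ·
  (0,3): δ = 53.89°  ·
  (0,4): δ = 107.37°  ·
  (1,2): δ = 126.10°  ·
  (1,3): δ = 13.02°  ✓
  (1,4): δ = 40.46°  ✓
  (2,3): δ = 66.92°  ·
  (2,4): δ = 13.44°  ✓
  (3,4): δ = 126.52°  ·
antipodal pairs: 3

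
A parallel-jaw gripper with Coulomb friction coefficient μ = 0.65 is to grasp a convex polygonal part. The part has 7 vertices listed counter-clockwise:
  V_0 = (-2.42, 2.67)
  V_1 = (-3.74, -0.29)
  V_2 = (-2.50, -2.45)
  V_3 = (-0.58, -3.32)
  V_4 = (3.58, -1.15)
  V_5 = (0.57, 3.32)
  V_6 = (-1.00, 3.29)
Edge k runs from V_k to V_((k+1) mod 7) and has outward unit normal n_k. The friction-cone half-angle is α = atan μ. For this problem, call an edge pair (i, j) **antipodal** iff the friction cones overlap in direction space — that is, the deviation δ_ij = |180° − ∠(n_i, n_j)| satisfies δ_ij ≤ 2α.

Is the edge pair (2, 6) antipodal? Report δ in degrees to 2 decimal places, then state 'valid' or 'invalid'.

α = atan 0.65 = 33.02°;  2α = 66.05°
edge 2: e_2 = (+1.92, -0.87);  n_2 = (-0.4127, -0.9109)
edge 6: e_6 = (-1.42, -0.62);  n_6 = (-0.4001, +0.9165)
∠(n_2, n_6) = 132.04°
δ = |180° − 132.04°| = 47.96°
47.96° ≤ 2α = 66.05°  →  valid

δ = 47.96°, valid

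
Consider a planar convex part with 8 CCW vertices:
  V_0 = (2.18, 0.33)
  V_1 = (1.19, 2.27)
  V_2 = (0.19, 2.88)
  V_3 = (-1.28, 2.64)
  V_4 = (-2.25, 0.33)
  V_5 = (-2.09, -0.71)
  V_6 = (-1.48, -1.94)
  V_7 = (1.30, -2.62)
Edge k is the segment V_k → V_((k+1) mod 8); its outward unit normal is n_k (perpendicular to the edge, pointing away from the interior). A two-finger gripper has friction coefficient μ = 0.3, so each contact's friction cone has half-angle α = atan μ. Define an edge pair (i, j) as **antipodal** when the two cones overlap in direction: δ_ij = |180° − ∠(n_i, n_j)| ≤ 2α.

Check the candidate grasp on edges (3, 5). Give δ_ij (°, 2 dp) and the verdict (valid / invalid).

δ = 130.84°, invalid

α = atan 0.3 = 16.70°;  2α = 33.40°
edge 3: e_3 = (-0.97, -2.31);  n_3 = (-0.9220, +0.3872)
edge 5: e_5 = (+0.61, -1.23);  n_5 = (-0.8959, -0.4443)
∠(n_3, n_5) = 49.16°
δ = |180° − 49.16°| = 130.84°
130.84° > 2α = 33.40°  →  invalid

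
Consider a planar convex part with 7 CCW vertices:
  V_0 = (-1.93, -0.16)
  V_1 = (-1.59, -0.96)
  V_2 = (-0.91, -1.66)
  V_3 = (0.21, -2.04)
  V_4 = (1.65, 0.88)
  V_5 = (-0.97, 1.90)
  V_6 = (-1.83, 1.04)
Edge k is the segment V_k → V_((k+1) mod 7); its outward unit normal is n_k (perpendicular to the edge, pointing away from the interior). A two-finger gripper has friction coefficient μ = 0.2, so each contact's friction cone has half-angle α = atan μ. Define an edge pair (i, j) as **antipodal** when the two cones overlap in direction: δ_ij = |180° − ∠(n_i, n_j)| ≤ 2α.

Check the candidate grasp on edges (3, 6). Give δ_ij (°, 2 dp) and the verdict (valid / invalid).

α = atan 0.2 = 11.31°;  2α = 22.62°
edge 3: e_3 = (+1.44, +2.92);  n_3 = (+0.8969, -0.4423)
edge 6: e_6 = (-0.10, -1.20);  n_6 = (-0.9965, +0.0830)
∠(n_3, n_6) = 158.51°
δ = |180° − 158.51°| = 21.49°
21.49° ≤ 2α = 22.62°  →  valid

δ = 21.49°, valid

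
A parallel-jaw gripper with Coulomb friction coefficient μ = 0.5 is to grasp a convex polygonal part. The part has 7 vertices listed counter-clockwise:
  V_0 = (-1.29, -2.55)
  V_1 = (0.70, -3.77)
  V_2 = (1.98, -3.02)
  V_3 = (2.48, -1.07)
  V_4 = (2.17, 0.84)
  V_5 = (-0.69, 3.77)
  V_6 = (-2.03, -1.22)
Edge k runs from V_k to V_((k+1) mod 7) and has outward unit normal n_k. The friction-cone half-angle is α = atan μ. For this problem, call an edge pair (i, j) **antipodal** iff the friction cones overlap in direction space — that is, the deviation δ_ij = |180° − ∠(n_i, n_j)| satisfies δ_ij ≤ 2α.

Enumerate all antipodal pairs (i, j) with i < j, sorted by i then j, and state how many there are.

α = atan 0.5 = 26.57°;  2α = 53.13°
n_0 = (-0.5227, -0.8525)
n_1 = (+0.5055, -0.8628)
n_2 = (+0.9687, -0.2484)
n_3 = (+0.9871, +0.1602)
n_4 = (+0.7156, +0.6985)
n_5 = (-0.9658, +0.2593)
n_6 = (-0.8738, -0.4862)
  (0,1): δ = 118.12°  ·
  (0,2): δ = 72.87°  ·
  (0,3): δ = 49.27°  ✓
  (0,4): δ = 14.18°  ✓
  (0,5): δ = 106.48°  ·
  (0,6): δ = 150.60°  ·
  (1,2): δ = 134.75°  ·
  (1,3): δ = 111.15°  ·
  (1,4): δ = 76.06°  ·
  (1,5): δ = 44.60°  ✓
  (1,6): δ = 88.72°  ·
  (2,3): δ = 156.40°  ·
  (2,4): δ = 121.31°  ·
  (2,5): δ = 0.65°  ✓
  (2,6): δ = 43.47°  ✓
  (3,4): δ = 144.91°  ·
  (3,5): δ = 24.25°  ✓
  (3,6): δ = 19.87°  ✓
  (4,5): δ = 59.34°  ·
  (4,6): δ = 15.22°  ✓
  (5,6): δ = 135.88°  ·
antipodal pairs: 8

count = 8; pairs: (0,3), (0,4), (1,5), (2,5), (2,6), (3,5), (3,6), (4,6)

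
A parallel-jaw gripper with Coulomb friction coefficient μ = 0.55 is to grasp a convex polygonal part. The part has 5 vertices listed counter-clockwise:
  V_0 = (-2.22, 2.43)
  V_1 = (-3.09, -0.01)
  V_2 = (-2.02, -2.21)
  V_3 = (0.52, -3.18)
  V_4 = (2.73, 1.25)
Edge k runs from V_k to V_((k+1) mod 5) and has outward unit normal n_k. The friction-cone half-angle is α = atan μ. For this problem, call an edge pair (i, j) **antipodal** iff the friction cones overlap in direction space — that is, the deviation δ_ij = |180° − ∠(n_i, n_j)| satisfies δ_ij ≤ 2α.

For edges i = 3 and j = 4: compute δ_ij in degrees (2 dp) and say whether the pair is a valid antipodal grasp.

δ = 76.89°, invalid

α = atan 0.55 = 28.81°;  2α = 57.62°
edge 3: e_3 = (+2.21, +4.43);  n_3 = (+0.8948, -0.4464)
edge 4: e_4 = (-4.95, +1.18);  n_4 = (+0.2319, +0.9727)
∠(n_3, n_4) = 103.11°
δ = |180° − 103.11°| = 76.89°
76.89° > 2α = 57.62°  →  invalid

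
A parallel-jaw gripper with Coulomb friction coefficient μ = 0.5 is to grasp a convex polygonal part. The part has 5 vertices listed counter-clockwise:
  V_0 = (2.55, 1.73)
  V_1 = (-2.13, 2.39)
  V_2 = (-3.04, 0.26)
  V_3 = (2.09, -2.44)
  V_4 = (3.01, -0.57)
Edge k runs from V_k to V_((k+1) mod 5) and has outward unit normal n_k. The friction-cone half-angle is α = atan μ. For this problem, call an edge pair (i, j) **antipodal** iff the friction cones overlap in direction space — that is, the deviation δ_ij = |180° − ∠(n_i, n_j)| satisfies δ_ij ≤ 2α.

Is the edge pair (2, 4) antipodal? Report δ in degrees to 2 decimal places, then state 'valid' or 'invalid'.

α = atan 0.5 = 26.57°;  2α = 53.13°
edge 2: e_2 = (+5.13, -2.70);  n_2 = (-0.4657, -0.8849)
edge 4: e_4 = (-0.46, +2.30);  n_4 = (+0.9806, +0.1961)
∠(n_2, n_4) = 129.07°
δ = |180° − 129.07°| = 50.93°
50.93° ≤ 2α = 53.13°  →  valid

δ = 50.93°, valid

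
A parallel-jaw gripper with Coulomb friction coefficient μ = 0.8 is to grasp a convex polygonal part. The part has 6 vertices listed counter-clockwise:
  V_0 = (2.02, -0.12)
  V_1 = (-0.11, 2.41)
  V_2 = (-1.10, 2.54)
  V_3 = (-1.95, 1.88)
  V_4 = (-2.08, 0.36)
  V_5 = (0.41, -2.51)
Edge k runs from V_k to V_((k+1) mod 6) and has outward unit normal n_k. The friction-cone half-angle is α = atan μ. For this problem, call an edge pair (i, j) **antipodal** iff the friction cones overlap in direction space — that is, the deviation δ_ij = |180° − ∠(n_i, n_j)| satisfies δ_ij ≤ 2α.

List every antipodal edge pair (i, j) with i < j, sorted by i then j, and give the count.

count = 7; pairs: (0,3), (0,4), (1,4), (1,5), (2,5), (3,5), (4,5)

α = atan 0.8 = 38.66°;  2α = 77.32°
n_0 = (+0.7650, +0.6440)
n_1 = (+0.1302, +0.9915)
n_2 = (-0.6133, +0.7899)
n_3 = (-0.9964, +0.0852)
n_4 = (-0.7553, -0.6553)
n_5 = (+0.8294, -0.5587)
  (0,1): δ = 137.57°  ·
  (0,2): δ = 92.27°  ·
  (0,3): δ = 44.98°  ✓
  (0,4): δ = 0.85°  ✓
  (0,5): δ = 105.94°  ·
  (1,2): δ = 134.69°  ·
  (1,3): δ = 87.41°  ·
  (1,4): δ = 41.57°  ✓
  (1,5): δ = 63.52°  ✓
  (2,3): δ = 132.72°  ·
  (2,4): δ = 86.88°  ·
  (2,5): δ = 18.21°  ✓
  (3,4): δ = 134.17°  ·
  (3,5): δ = 29.08°  ✓
  (4,5): δ = 74.91°  ✓
antipodal pairs: 7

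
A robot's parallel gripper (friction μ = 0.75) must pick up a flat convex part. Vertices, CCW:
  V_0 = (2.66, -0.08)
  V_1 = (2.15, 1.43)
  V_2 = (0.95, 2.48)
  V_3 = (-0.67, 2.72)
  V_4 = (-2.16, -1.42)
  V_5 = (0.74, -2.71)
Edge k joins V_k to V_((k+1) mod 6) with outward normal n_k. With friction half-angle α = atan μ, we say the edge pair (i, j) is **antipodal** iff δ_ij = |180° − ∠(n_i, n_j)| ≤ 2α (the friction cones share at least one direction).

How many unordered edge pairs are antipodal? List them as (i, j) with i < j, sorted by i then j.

α = atan 0.75 = 36.87°;  2α = 73.74°
n_0 = (+0.9474, +0.3200)
n_1 = (+0.6585, +0.7526)
n_2 = (+0.1465, +0.9892)
n_3 = (-0.9409, +0.3386)
n_4 = (-0.4064, -0.9137)
n_5 = (+0.8077, -0.5896)
  (0,1): δ = 149.85°  ·
  (0,2): δ = 117.09°  ·
  (0,3): δ = 38.46°  ✓
  (0,4): δ = 47.36°  ✓
  (0,5): δ = 125.21°  ·
  (1,2): δ = 147.24°  ·
  (1,3): δ = 68.61°  ✓
  (1,4): δ = 17.21°  ✓
  (1,5): δ = 95.06°  ·
  (2,3): δ = 101.37°  ·
  (2,4): δ = 15.55°  ✓
  (2,5): δ = 62.30°  ✓
  (3,4): δ = 94.19°  ·
  (3,5): δ = 16.34°  ✓
  (4,5): δ = 102.15°  ·
antipodal pairs: 7

count = 7; pairs: (0,3), (0,4), (1,3), (1,4), (2,4), (2,5), (3,5)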